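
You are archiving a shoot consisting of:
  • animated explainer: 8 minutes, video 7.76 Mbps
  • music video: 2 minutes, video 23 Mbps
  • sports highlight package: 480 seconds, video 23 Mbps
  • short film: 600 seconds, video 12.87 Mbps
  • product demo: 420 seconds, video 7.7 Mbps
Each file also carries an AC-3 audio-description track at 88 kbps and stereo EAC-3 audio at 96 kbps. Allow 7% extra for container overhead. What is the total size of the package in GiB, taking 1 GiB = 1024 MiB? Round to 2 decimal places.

3.60 GiB

Audio total: 88 + 96 = 184 kbps = 0.184 Mbps.
animated explainer: 7.944 Mbps × 480 s × 1.07 = 4080.0 Mb
music video: 23.184 Mbps × 120 s × 1.07 = 2976.8 Mb
sports highlight package: 23.184 Mbps × 480 s × 1.07 = 11907.3 Mb
short film: 13.054 Mbps × 600 s × 1.07 = 8380.7 Mb
product demo: 7.884 Mbps × 420 s × 1.07 = 3543.1 Mb
Total: 30887.9 Mb = 3861.0 MB.
= 3.596 GiB.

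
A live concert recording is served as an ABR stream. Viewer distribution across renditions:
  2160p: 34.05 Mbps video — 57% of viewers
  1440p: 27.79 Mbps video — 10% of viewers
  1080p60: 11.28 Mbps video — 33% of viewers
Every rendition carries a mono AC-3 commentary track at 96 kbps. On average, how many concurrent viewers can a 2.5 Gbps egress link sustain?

96

Audio: 96 kbps = 0.096 Mbps.
Average per-viewer bitrate: 0.57×34.146 + 0.10×27.886 + 0.33×11.376 = 26.006 Mbps.
2.5 Gbps = 2,500 Mbps; 2,500 / 26.006 = 96.13 → 96.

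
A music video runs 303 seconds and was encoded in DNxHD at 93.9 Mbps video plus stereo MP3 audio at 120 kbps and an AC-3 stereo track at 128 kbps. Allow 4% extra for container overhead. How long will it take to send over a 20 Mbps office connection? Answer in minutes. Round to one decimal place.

Audio total: 120 + 128 = 248 kbps = 0.248 Mbps.
Total bitrate: 94.148 Mbps.
File: 94.148 Mbps × 303 s = 28526.8 Mb.
With 4% container overhead: ×1.04. → 29667.9 Mb.
At 20 Mbps: 29667.9 / 20 = 1483.4 s ≈ 24.7 minutes.

24.7 minutes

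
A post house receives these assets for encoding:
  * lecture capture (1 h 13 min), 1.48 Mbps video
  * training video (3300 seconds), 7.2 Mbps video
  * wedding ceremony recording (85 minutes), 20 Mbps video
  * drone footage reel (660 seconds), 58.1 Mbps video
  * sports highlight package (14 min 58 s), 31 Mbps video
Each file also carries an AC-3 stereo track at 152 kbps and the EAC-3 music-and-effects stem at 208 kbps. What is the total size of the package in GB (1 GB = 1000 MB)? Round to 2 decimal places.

25.45 GB

Audio total: 152 + 208 = 360 kbps = 0.360 Mbps.
lecture capture: 1.840 Mbps × 4380 s = 8059.2 Mb
training video: 7.560 Mbps × 3300 s = 24948.0 Mb
wedding ceremony recording: 20.360 Mbps × 5100 s = 103836.0 Mb
drone footage reel: 58.460 Mbps × 660 s = 38583.6 Mb
sports highlight package: 31.360 Mbps × 898 s = 28161.3 Mb
Total: 203588.1 Mb = 25448.5 MB.
= 25.45 GB.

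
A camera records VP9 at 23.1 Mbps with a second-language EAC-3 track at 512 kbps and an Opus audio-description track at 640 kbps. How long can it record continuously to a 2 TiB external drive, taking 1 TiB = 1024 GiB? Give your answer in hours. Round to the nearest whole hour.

201 hours

Audio total: 512 + 640 = 1152 kbps = 1.152 Mbps.
Total bitrate: 23.1 + 1.152 = 24.252 Mbps.
Capacity: 2 TiB = 17,592,186 Mb.
Recording time: 17,592,186 / 24.252 = 725,391 s ≈ 201 hours.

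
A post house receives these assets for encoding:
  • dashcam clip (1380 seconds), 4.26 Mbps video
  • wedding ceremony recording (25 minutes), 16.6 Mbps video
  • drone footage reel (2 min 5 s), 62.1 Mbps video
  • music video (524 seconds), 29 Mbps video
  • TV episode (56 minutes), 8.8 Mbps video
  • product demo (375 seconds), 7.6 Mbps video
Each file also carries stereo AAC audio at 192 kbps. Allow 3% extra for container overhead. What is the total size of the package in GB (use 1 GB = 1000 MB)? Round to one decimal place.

Audio: 192 kbps = 0.192 Mbps.
dashcam clip: 4.452 Mbps × 1380 s × 1.03 = 6328.1 Mb
wedding ceremony recording: 16.792 Mbps × 1500 s × 1.03 = 25943.6 Mb
drone footage reel: 62.292 Mbps × 125 s × 1.03 = 8020.1 Mb
music video: 29.192 Mbps × 524 s × 1.03 = 15755.5 Mb
TV episode: 8.992 Mbps × 3360 s × 1.03 = 31119.5 Mb
product demo: 7.792 Mbps × 375 s × 1.03 = 3009.7 Mb
Total: 90176.5 Mb = 11272.1 MB.
= 11.27 GB.

11.3 GB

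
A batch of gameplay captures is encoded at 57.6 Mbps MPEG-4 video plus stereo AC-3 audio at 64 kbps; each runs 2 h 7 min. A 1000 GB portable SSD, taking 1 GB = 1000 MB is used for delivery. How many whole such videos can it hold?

18

2 h 7 min = 127 min = 7620 s
Audio: 64 kbps = 0.064 Mbps.
Total bitrate: 57.664 Mbps.
Per item: 57.664 Mbps × 7620 s = 439,400 Mb = 54,925 MB.
Capacity: 1000 GB = 8,000,000 Mb; 18.21 items → 18 complete.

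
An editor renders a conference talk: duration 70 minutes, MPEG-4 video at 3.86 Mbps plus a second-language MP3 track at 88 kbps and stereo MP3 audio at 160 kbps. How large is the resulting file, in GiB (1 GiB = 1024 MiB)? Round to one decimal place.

70 min = 4200 s
Audio total: 88 + 160 = 248 kbps = 0.248 Mbps.
Total bitrate: 3.86 + 0.248 = 4.108 Mbps.
Stream data: 4.108 Mbps × 4200 s = 17253.6 Mb.
17,254 Mb = 2,156,700,000 bytes ÷ 1,073,741,824 = 2.009 GiB.

2.0 GiB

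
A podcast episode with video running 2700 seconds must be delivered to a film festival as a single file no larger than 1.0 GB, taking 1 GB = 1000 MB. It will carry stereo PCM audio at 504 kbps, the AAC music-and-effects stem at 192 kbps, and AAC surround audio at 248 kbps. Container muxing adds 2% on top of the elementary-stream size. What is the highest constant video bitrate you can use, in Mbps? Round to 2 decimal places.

Budget: 1.0 GB = 8000.0 Mb.
Stream payload after overhead: 8000.0 / 1.02 = 7843.1 Mb.
Total bitrate budget: 7843.1 Mb / 2700 s = 2.905 Mbps.
Audio total: 504 + 192 + 248 = 944 kbps = 0.944 Mbps.
Video: 2.905 − 0.944 = 1.961 Mbps.

1.96 Mbps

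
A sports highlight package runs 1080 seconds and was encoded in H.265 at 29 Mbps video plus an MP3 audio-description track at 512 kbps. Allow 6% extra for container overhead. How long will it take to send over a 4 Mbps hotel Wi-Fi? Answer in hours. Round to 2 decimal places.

Audio: 512 kbps = 0.512 Mbps.
Total bitrate: 29.512 Mbps.
File: 29.512 Mbps × 1080 s = 31873.0 Mb.
With 6% container overhead: ×1.06. → 33785.3 Mb.
At 4 Mbps: 33785.3 / 4 = 8446.3 s ≈ 2.35 hours.

2.35 hours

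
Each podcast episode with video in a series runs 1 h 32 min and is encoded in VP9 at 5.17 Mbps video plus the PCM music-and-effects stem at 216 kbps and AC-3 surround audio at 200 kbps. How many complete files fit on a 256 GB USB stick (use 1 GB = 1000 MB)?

1 h 32 min = 92 min = 5520 s
Audio total: 216 + 200 = 416 kbps = 0.416 Mbps.
Total bitrate: 5.586 Mbps.
Per item: 5.586 Mbps × 5520 s = 30,835 Mb = 3,854 MB.
Capacity: 256 GB = 2,048,000 Mb; 66.42 items → 66 complete.

66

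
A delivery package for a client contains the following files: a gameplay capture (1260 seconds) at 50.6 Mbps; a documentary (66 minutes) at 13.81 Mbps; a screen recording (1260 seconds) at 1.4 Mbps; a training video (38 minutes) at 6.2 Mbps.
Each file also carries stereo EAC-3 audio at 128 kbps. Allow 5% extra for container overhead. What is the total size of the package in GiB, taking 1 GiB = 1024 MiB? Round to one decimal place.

16.6 GiB

Audio: 128 kbps = 0.128 Mbps.
gameplay capture: 50.728 Mbps × 1260 s × 1.05 = 67113.1 Mb
documentary: 13.938 Mbps × 3960 s × 1.05 = 57954.2 Mb
screen recording: 1.528 Mbps × 1260 s × 1.05 = 2021.5 Mb
training video: 6.328 Mbps × 2280 s × 1.05 = 15149.2 Mb
Total: 142238.1 Mb = 17779.8 MB.
= 16.56 GiB.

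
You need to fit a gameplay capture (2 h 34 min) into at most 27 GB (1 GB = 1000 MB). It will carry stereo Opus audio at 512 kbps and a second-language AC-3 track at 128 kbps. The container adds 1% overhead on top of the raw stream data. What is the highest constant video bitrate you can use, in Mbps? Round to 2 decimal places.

22.51 Mbps

Budget: 27 GB = 216000.0 Mb.
Stream payload after overhead: 216000.0 / 1.01 = 213861.4 Mb.
2 h 34 min = 154 min = 9240 s
Total bitrate budget: 213861.4 Mb / 9240 s = 23.145 Mbps.
Audio total: 512 + 128 = 640 kbps = 0.640 Mbps.
Video: 23.145 − 0.640 = 22.505 Mbps.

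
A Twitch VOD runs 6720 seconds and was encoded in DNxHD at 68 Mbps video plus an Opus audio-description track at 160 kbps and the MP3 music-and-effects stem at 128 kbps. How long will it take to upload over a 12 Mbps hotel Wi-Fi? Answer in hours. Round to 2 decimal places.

Audio total: 160 + 128 = 288 kbps = 0.288 Mbps.
Total bitrate: 68.288 Mbps.
File: 68.288 Mbps × 6720 s = 458895.4 Mb.
At 12 Mbps: 458895.4 / 12 = 38241.3 s ≈ 10.6 hours.

10.62 hours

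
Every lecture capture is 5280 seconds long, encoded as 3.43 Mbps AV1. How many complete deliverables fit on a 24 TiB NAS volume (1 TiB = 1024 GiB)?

11656

Per item: 3.430 Mbps × 5280 s = 18,110 Mb = 2,264 MB.
Capacity: 24 TiB = 211,106,233 Mb; 11656.63 items → 11656 complete.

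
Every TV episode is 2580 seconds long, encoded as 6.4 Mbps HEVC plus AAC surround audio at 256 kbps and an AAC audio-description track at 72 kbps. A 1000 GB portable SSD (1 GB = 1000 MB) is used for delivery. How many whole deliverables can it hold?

Audio total: 256 + 72 = 328 kbps = 0.328 Mbps.
Total bitrate: 6.728 Mbps.
Per item: 6.728 Mbps × 2580 s = 17,358 Mb = 2,170 MB.
Capacity: 1000 GB = 8,000,000 Mb; 460.88 items → 460 complete.

460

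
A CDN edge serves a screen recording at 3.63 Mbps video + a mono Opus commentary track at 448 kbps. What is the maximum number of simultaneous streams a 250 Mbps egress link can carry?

Audio: 448 kbps = 0.448 Mbps.
Per-viewer media rate: 4.078 Mbps.
250 Mbps = 250.0 Mbps; 250.0 / 4.078 = 61.30 → 61 viewers.

61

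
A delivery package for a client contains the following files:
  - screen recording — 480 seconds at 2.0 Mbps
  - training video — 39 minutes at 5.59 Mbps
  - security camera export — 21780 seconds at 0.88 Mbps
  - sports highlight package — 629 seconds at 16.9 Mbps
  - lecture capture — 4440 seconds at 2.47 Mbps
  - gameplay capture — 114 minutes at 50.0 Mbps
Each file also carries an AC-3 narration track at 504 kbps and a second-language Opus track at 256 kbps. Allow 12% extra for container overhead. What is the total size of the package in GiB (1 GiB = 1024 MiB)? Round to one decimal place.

Audio total: 504 + 256 = 760 kbps = 0.760 Mbps.
screen recording: 2.760 Mbps × 480 s × 1.12 = 1483.8 Mb
training video: 6.350 Mbps × 2340 s × 1.12 = 16642.1 Mb
security camera export: 1.640 Mbps × 21780 s × 1.12 = 40005.5 Mb
sports highlight package: 17.660 Mbps × 629 s × 1.12 = 12441.1 Mb
lecture capture: 3.230 Mbps × 4440 s × 1.12 = 16062.1 Mb
gameplay capture: 50.760 Mbps × 6840 s × 1.12 = 388862.2 Mb
Total: 475496.8 Mb = 59437.1 MB.
= 55.36 GiB.

55.4 GiB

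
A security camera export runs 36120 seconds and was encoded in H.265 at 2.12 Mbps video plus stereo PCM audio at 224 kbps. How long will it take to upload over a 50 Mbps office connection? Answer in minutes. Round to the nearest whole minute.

Audio: 224 kbps = 0.224 Mbps.
Total bitrate: 2.344 Mbps.
File: 2.344 Mbps × 36120 s = 84665.3 Mb.
At 50 Mbps: 84665.3 / 50 = 1693.3 s ≈ 28.2 minutes.

28 minutes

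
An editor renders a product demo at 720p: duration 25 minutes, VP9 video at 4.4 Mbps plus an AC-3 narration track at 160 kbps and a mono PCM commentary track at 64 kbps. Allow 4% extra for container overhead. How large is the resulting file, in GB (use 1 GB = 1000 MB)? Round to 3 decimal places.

25 min = 1500 s
Audio total: 160 + 64 = 224 kbps = 0.224 Mbps.
Total bitrate: 4.4 + 0.224 = 4.624 Mbps.
Stream data: 4.624 Mbps × 1500 s = 6936.0 Mb.
With 4% container overhead: ×1.04.
7,213 Mb ÷ 8 = 901.7 MB → 0.9017 GB.

0.902 GB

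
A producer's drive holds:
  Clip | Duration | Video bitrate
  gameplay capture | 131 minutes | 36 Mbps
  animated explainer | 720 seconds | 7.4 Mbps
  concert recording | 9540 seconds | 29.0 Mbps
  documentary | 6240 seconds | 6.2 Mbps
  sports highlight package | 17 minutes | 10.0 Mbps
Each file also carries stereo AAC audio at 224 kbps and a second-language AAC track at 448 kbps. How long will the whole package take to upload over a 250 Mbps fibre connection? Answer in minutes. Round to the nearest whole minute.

42 minutes

Audio total: 224 + 448 = 672 kbps = 0.672 Mbps.
gameplay capture: 36.672 Mbps × 7860 s = 288241.9 Mb
animated explainer: 8.072 Mbps × 720 s = 5811.8 Mb
concert recording: 29.672 Mbps × 9540 s = 283070.9 Mb
documentary: 6.872 Mbps × 6240 s = 42881.3 Mb
sports highlight package: 10.672 Mbps × 1020 s = 10885.4 Mb
Total: 630891.4 Mb = 78861.4 MB.
At 250 Mbps: 630891.4 / 250 = 2524 s ≈ 42.1 minutes.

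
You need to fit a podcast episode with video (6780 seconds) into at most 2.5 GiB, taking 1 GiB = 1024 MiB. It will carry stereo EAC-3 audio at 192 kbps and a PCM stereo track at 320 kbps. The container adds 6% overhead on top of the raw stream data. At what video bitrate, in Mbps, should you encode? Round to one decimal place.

2.5 Mbps

Budget: 2.5 GiB = 21474.8 Mb.
Stream payload after overhead: 21474.8 / 1.06 = 20259.3 Mb.
Total bitrate budget: 20259.3 Mb / 6780 s = 2.988 Mbps.
Audio total: 192 + 320 = 512 kbps = 0.512 Mbps.
Video: 2.988 − 0.512 = 2.476 Mbps.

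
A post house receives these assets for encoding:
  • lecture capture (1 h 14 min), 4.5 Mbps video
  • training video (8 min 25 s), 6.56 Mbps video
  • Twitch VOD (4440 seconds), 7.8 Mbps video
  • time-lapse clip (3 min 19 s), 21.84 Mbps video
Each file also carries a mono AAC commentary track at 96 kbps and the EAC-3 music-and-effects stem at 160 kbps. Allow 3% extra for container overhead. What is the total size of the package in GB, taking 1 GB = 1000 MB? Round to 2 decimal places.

8.33 GB

Audio total: 96 + 160 = 256 kbps = 0.256 Mbps.
lecture capture: 4.756 Mbps × 4440 s × 1.03 = 21750.1 Mb
training video: 6.816 Mbps × 505 s × 1.03 = 3545.3 Mb
Twitch VOD: 8.056 Mbps × 4440 s × 1.03 = 36841.7 Mb
time-lapse clip: 22.096 Mbps × 199 s × 1.03 = 4529.0 Mb
Total: 66666.2 Mb = 8333.3 MB.
= 8.333 GB.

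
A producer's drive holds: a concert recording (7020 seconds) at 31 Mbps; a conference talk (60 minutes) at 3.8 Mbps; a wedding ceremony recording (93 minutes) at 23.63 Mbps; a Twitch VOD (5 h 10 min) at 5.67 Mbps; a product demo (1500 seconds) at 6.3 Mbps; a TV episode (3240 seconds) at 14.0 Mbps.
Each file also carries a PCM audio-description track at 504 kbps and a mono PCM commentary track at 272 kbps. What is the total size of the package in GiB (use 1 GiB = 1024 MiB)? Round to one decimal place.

Audio total: 504 + 272 = 776 kbps = 0.776 Mbps.
concert recording: 31.776 Mbps × 7020 s = 223067.5 Mb
conference talk: 4.576 Mbps × 3600 s = 16473.6 Mb
wedding ceremony recording: 24.406 Mbps × 5580 s = 136185.5 Mb
Twitch VOD: 6.446 Mbps × 18600 s = 119895.6 Mb
product demo: 7.076 Mbps × 1500 s = 10614.0 Mb
TV episode: 14.776 Mbps × 3240 s = 47874.2 Mb
Total: 554110.4 Mb = 69263.8 MB.
= 64.51 GiB.

64.5 GiB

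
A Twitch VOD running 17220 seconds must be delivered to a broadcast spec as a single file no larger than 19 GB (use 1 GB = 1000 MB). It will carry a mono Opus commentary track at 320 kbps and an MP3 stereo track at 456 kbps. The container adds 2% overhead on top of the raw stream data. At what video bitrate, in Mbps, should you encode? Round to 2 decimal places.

Budget: 19 GB = 152000.0 Mb.
Stream payload after overhead: 152000.0 / 1.02 = 149019.6 Mb.
Total bitrate budget: 149019.6 Mb / 17220 s = 8.654 Mbps.
Audio total: 320 + 456 = 776 kbps = 0.776 Mbps.
Video: 8.654 − 0.776 = 7.878 Mbps.

7.88 Mbps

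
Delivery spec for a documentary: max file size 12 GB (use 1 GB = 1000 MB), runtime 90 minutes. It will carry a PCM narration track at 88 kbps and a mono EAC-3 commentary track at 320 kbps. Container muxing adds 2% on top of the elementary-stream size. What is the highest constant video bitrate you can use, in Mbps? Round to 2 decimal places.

17.02 Mbps

Budget: 12 GB = 96000.0 Mb.
Stream payload after overhead: 96000.0 / 1.02 = 94117.6 Mb.
90 min = 5400 s
Total bitrate budget: 94117.6 Mb / 5400 s = 17.429 Mbps.
Audio total: 88 + 320 = 408 kbps = 0.408 Mbps.
Video: 17.429 − 0.408 = 17.021 Mbps.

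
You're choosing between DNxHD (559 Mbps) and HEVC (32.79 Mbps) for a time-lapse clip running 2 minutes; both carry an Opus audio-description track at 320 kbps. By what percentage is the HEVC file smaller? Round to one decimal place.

2 min = 120 s
Audio: 320 kbps = 0.320 Mbps.
DNxHD: 559.320 Mbps × 120 s = 67118.4 Mb = 8.390 GB.
HEVC: 33.110 Mbps × 120 s = 3973.2 Mb = 0.497 GB.
Reduction: (1 − 0.497/8.390) × 100 = 94.08%.

94.1%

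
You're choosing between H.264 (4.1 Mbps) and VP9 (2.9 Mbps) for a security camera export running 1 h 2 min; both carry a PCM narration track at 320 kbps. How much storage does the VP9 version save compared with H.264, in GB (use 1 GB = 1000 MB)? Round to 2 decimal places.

0.56 GB

1 h 2 min = 62 min = 3720 s
Audio: 320 kbps = 0.320 Mbps.
H.264: 4.420 Mbps × 3720 s = 16442.4 Mb = 2.055 GB.
VP9: 3.220 Mbps × 3720 s = 11978.4 Mb = 1.497 GB.
Saving: 2.055 − 1.497 = 0.558 GB.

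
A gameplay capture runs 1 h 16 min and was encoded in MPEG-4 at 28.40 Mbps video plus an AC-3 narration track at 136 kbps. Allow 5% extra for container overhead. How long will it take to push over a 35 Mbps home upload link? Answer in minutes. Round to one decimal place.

1 h 16 min = 76 min = 4560 s
Audio: 136 kbps = 0.136 Mbps.
Total bitrate: 28.536 Mbps.
File: 28.536 Mbps × 4560 s = 130124.2 Mb.
With 5% container overhead: ×1.05. → 136630.4 Mb.
At 35 Mbps: 136630.4 / 35 = 3903.7 s ≈ 65.1 minutes.

65.1 minutes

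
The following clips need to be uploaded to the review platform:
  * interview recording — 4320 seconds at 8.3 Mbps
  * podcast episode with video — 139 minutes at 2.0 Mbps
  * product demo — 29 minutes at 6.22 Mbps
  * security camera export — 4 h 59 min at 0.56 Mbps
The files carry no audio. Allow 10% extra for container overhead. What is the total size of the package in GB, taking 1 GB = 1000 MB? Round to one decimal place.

10.1 GB

interview recording: 8.300 Mbps × 4320 s × 1.10 = 39441.6 Mb
podcast episode with video: 2.000 Mbps × 8340 s × 1.10 = 18348.0 Mb
product demo: 6.220 Mbps × 1740 s × 1.10 = 11905.1 Mb
security camera export: 0.560 Mbps × 17940 s × 1.10 = 11051.0 Mb
Total: 80745.7 Mb = 10093.2 MB.
= 10.09 GB.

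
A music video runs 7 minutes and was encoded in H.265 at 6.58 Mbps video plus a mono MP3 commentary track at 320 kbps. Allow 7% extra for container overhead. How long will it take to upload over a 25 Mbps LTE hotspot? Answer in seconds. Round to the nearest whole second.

7 min = 420 s
Audio: 320 kbps = 0.320 Mbps.
Total bitrate: 6.900 Mbps.
File: 6.900 Mbps × 420 s = 2898.0 Mb.
With 7% container overhead: ×1.07. → 3100.9 Mb.
At 25 Mbps: 3100.9 / 25 = 124.0 s ≈ 124 seconds.

124 seconds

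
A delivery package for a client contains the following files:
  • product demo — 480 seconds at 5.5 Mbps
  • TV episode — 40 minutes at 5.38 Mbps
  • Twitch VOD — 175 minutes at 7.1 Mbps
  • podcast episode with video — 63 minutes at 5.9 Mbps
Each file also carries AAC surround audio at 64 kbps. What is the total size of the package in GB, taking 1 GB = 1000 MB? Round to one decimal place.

14.2 GB

Audio: 64 kbps = 0.064 Mbps.
product demo: 5.564 Mbps × 480 s = 2670.7 Mb
TV episode: 5.444 Mbps × 2400 s = 13065.6 Mb
Twitch VOD: 7.164 Mbps × 10500 s = 75222.0 Mb
podcast episode with video: 5.964 Mbps × 3780 s = 22543.9 Mb
Total: 113502.2 Mb = 14187.8 MB.
= 14.19 GB.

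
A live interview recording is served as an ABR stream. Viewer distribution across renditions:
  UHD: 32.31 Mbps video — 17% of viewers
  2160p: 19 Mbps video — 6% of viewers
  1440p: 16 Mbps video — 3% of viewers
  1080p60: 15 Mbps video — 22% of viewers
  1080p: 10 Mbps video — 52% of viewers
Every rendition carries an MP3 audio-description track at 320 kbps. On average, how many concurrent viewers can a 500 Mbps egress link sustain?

31

Audio: 320 kbps = 0.320 Mbps.
Average per-viewer bitrate: 0.17×32.630 + 0.06×19.320 + 0.03×16.320 + 0.22×15.320 + 0.52×10.320 = 15.933 Mbps.
500 Mbps = 500.0 Mbps; 500.0 / 15.933 = 31.38 → 31.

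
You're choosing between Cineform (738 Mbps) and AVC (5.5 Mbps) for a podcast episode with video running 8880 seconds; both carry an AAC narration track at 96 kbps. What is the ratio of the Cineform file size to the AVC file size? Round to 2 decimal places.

131.90

Audio: 96 kbps = 0.096 Mbps.
Cineform: 738.096 Mbps × 8880 s = 6554292.5 Mb = 763.020 GiB.
AVC: 5.596 Mbps × 8880 s = 49692.5 Mb = 5.785 GiB.
Ratio: 763.020 / 5.785 = 131.897.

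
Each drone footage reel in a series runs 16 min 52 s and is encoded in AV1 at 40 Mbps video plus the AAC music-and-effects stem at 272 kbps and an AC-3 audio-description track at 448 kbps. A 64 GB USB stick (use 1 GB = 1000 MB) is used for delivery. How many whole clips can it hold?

16 min 52 s = 1012 s
Audio total: 272 + 448 = 720 kbps = 0.720 Mbps.
Total bitrate: 40.720 Mbps.
Per item: 40.720 Mbps × 1012 s = 41,209 Mb = 5,151 MB.
Capacity: 64 GB = 512,000 Mb; 12.42 items → 12 complete.

12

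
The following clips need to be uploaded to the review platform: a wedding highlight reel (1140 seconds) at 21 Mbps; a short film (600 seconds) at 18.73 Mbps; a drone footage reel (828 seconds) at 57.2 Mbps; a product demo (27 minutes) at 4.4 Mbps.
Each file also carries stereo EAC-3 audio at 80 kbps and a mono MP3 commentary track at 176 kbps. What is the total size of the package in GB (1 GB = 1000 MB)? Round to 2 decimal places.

Audio total: 80 + 176 = 256 kbps = 0.256 Mbps.
wedding highlight reel: 21.256 Mbps × 1140 s = 24231.8 Mb
short film: 18.986 Mbps × 600 s = 11391.6 Mb
drone footage reel: 57.456 Mbps × 828 s = 47573.6 Mb
product demo: 4.656 Mbps × 1620 s = 7542.7 Mb
Total: 90739.7 Mb = 11342.5 MB.
= 11.34 GB.

11.34 GB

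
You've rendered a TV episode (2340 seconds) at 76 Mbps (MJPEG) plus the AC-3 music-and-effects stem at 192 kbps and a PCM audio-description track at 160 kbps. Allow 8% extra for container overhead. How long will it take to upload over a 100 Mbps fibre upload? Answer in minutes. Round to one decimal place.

32.2 minutes

Audio total: 192 + 160 = 352 kbps = 0.352 Mbps.
Total bitrate: 76.352 Mbps.
File: 76.352 Mbps × 2340 s = 178663.7 Mb.
With 8% container overhead: ×1.08. → 192956.8 Mb.
At 100 Mbps: 192956.8 / 100 = 1929.6 s ≈ 32.2 minutes.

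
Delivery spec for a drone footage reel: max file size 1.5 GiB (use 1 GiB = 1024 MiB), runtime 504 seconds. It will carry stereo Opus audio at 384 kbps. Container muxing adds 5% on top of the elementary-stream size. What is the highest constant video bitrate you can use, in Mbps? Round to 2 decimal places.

23.96 Mbps

Budget: 1.5 GiB = 12884.9 Mb.
Stream payload after overhead: 12884.9 / 1.05 = 12271.3 Mb.
Total bitrate budget: 12271.3 Mb / 504 s = 24.348 Mbps.
Audio: 384 kbps = 0.384 Mbps.
Video: 24.348 − 0.384 = 23.964 Mbps.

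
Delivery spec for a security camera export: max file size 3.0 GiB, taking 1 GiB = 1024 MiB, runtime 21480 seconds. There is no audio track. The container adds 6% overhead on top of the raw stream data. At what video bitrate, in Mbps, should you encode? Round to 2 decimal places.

Budget: 3.0 GiB = 25769.8 Mb.
Stream payload after overhead: 25769.8 / 1.06 = 24311.1 Mb.
Total bitrate budget: 24311.1 Mb / 21480 s = 1.132 Mbps.

1.13 Mbps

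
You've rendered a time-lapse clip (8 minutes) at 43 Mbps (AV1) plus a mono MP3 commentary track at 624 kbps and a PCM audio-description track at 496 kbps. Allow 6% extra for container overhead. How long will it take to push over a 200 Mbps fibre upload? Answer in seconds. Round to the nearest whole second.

8 min = 480 s
Audio total: 624 + 496 = 1120 kbps = 1.120 Mbps.
Total bitrate: 44.120 Mbps.
File: 44.120 Mbps × 480 s = 21177.6 Mb.
With 6% container overhead: ×1.06. → 22448.3 Mb.
At 200 Mbps: 22448.3 / 200 = 112.2 s ≈ 112 seconds.

112 seconds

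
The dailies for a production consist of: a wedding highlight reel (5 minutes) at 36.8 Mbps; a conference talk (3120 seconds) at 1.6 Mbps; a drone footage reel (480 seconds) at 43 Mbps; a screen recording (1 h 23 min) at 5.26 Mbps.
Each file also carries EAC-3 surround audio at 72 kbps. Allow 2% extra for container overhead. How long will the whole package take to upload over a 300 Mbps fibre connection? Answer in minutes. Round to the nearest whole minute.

4 minutes

Audio: 72 kbps = 0.072 Mbps.
wedding highlight reel: 36.872 Mbps × 300 s × 1.02 = 11282.8 Mb
conference talk: 1.672 Mbps × 3120 s × 1.02 = 5321.0 Mb
drone footage reel: 43.072 Mbps × 480 s × 1.02 = 21088.1 Mb
screen recording: 5.332 Mbps × 4980 s × 1.02 = 27084.4 Mb
Total: 64776.3 Mb = 8097.0 MB.
At 300 Mbps: 64776.3 / 300 = 216 s ≈ 3.6 minutes.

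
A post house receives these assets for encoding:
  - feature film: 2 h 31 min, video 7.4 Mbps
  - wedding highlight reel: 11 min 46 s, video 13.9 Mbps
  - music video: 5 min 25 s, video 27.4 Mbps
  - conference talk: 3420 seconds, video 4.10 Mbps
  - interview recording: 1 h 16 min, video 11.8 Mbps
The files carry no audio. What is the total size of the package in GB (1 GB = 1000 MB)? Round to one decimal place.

19.2 GB

feature film: 7.400 Mbps × 9060 s = 67044.0 Mb
wedding highlight reel: 13.900 Mbps × 706 s = 9813.4 Mb
music video: 27.400 Mbps × 325 s = 8905.0 Mb
conference talk: 4.100 Mbps × 3420 s = 14022.0 Mb
interview recording: 11.800 Mbps × 4560 s = 53808.0 Mb
Total: 153592.4 Mb = 19199.0 MB.
= 19.20 GB.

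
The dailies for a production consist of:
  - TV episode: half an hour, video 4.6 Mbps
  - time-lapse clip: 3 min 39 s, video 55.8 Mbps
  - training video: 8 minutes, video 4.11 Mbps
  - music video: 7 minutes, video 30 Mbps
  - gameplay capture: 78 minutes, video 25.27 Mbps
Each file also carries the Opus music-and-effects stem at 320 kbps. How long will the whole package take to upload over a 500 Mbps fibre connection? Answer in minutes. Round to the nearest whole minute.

5 minutes

Audio: 320 kbps = 0.320 Mbps.
TV episode: 4.920 Mbps × 1800 s = 8856.0 Mb
time-lapse clip: 56.120 Mbps × 219 s = 12290.3 Mb
training video: 4.430 Mbps × 480 s = 2126.4 Mb
music video: 30.320 Mbps × 420 s = 12734.4 Mb
gameplay capture: 25.590 Mbps × 4680 s = 119761.2 Mb
Total: 155768.3 Mb = 19471.0 MB.
At 500 Mbps: 155768.3 / 500 = 312 s ≈ 5.19 minutes.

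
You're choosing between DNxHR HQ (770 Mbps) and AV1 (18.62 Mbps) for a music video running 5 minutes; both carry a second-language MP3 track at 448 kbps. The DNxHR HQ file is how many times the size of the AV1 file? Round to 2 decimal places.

40.41

5 min = 300 s
Audio: 448 kbps = 0.448 Mbps.
DNxHR HQ: 770.448 Mbps × 300 s = 231134.4 Mb = 26.908 GiB.
AV1: 19.068 Mbps × 300 s = 5720.4 Mb = 0.666 GiB.
Ratio: 26.908 / 0.666 = 40.405.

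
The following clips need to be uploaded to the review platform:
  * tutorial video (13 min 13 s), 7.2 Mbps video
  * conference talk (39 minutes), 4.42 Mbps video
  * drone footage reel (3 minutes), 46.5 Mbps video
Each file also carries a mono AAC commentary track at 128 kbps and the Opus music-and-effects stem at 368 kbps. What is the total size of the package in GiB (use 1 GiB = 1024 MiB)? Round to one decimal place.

3.0 GiB

Audio total: 128 + 368 = 496 kbps = 0.496 Mbps.
tutorial video: 7.696 Mbps × 793 s = 6102.9 Mb
conference talk: 4.916 Mbps × 2340 s = 11503.4 Mb
drone footage reel: 46.996 Mbps × 180 s = 8459.3 Mb
Total: 26065.6 Mb = 3258.2 MB.
= 3.034 GiB.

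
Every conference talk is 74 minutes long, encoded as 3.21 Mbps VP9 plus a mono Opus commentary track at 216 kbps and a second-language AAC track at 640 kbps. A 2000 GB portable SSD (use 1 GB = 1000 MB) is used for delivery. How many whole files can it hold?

886

74 min = 4440 s
Audio total: 216 + 640 = 856 kbps = 0.856 Mbps.
Total bitrate: 4.066 Mbps.
Per item: 4.066 Mbps × 4440 s = 18,053 Mb = 2,257 MB.
Capacity: 2000 GB = 16,000,000 Mb; 886.28 items → 886 complete.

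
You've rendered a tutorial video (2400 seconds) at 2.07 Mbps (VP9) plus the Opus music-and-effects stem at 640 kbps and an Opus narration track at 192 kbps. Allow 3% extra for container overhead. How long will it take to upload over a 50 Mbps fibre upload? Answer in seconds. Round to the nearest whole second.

143 seconds

Audio total: 640 + 192 = 832 kbps = 0.832 Mbps.
Total bitrate: 2.902 Mbps.
File: 2.902 Mbps × 2400 s = 6964.8 Mb.
With 3% container overhead: ×1.03. → 7173.7 Mb.
At 50 Mbps: 7173.7 / 50 = 143.5 s ≈ 143 seconds.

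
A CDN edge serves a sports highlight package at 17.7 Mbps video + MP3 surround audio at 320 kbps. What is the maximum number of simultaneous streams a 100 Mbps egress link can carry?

Audio: 320 kbps = 0.320 Mbps.
Per-viewer media rate: 18.020 Mbps.
100 Mbps = 100.0 Mbps; 100.0 / 18.020 = 5.55 → 5 viewers.

5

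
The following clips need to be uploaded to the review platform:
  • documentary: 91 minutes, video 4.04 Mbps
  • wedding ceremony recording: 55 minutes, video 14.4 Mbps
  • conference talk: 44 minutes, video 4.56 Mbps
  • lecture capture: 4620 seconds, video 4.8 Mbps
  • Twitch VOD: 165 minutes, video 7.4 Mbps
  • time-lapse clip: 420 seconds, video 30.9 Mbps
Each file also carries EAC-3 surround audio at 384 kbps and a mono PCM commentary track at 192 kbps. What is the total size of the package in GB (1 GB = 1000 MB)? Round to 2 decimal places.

25.65 GB

Audio total: 384 + 192 = 576 kbps = 0.576 Mbps.
documentary: 4.616 Mbps × 5460 s = 25203.4 Mb
wedding ceremony recording: 14.976 Mbps × 3300 s = 49420.8 Mb
conference talk: 5.136 Mbps × 2640 s = 13559.0 Mb
lecture capture: 5.376 Mbps × 4620 s = 24837.1 Mb
Twitch VOD: 7.976 Mbps × 9900 s = 78962.4 Mb
time-lapse clip: 31.476 Mbps × 420 s = 13219.9 Mb
Total: 205202.6 Mb = 25650.3 MB.
= 25.65 GB.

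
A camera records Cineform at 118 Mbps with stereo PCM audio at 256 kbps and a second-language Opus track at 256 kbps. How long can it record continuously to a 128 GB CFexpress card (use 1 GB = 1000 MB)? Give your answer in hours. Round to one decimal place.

Audio total: 256 + 256 = 512 kbps = 0.512 Mbps.
Total bitrate: 118 + 0.512 = 118.512 Mbps.
Capacity: 128 GB = 1,024,000 Mb.
Recording time: 1,024,000 / 118.512 = 8,640 s ≈ 2.40 hours.

2.4 hours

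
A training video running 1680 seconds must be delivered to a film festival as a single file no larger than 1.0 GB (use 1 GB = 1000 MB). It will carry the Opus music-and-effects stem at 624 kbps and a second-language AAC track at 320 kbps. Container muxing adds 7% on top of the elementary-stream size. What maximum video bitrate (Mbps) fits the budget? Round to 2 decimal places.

Budget: 1.0 GB = 8000.0 Mb.
Stream payload after overhead: 8000.0 / 1.07 = 7476.6 Mb.
Total bitrate budget: 7476.6 Mb / 1680 s = 4.450 Mbps.
Audio total: 624 + 320 = 944 kbps = 0.944 Mbps.
Video: 4.450 − 0.944 = 3.506 Mbps.

3.51 Mbps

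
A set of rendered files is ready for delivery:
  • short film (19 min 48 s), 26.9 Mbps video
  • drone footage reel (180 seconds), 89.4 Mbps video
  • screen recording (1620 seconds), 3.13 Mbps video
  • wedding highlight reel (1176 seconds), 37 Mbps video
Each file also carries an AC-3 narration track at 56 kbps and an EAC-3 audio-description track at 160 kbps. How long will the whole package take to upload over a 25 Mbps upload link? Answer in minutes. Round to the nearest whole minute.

65 minutes

Audio total: 56 + 160 = 216 kbps = 0.216 Mbps.
short film: 27.116 Mbps × 1188 s = 32213.8 Mb
drone footage reel: 89.616 Mbps × 180 s = 16130.9 Mb
screen recording: 3.346 Mbps × 1620 s = 5420.5 Mb
wedding highlight reel: 37.216 Mbps × 1176 s = 43766.0 Mb
Total: 97531.2 Mb = 12191.4 MB.
At 25 Mbps: 97531.2 / 25 = 3901 s ≈ 65 minutes.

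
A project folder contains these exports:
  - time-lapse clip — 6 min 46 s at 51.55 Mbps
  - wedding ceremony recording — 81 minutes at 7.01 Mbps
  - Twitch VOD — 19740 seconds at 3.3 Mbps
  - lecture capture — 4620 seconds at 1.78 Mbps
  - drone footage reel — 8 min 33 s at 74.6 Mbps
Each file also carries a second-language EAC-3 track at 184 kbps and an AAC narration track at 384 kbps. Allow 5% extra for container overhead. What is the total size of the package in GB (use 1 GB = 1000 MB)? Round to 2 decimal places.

Audio total: 184 + 384 = 568 kbps = 0.568 Mbps.
time-lapse clip: 52.118 Mbps × 406 s × 1.05 = 22217.9 Mb
wedding ceremony recording: 7.578 Mbps × 4860 s × 1.05 = 38670.5 Mb
Twitch VOD: 3.868 Mbps × 19740 s × 1.05 = 80172.0 Mb
lecture capture: 2.348 Mbps × 4620 s × 1.05 = 11390.1 Mb
drone footage reel: 75.168 Mbps × 513 s × 1.05 = 40489.2 Mb
Total: 192939.9 Mb = 24117.5 MB.
= 24.12 GB.

24.12 GB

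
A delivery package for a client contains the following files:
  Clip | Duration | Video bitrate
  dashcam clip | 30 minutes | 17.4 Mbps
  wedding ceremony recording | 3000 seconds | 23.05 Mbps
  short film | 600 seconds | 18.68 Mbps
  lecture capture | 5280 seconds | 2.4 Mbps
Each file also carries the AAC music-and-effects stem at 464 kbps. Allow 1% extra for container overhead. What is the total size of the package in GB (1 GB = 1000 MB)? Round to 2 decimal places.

16.32 GB

Audio: 464 kbps = 0.464 Mbps.
dashcam clip: 17.864 Mbps × 1800 s × 1.01 = 32476.8 Mb
wedding ceremony recording: 23.514 Mbps × 3000 s × 1.01 = 71247.4 Mb
short film: 19.144 Mbps × 600 s × 1.01 = 11601.3 Mb
lecture capture: 2.864 Mbps × 5280 s × 1.01 = 15273.1 Mb
Total: 130598.6 Mb = 16324.8 MB.
= 16.32 GB.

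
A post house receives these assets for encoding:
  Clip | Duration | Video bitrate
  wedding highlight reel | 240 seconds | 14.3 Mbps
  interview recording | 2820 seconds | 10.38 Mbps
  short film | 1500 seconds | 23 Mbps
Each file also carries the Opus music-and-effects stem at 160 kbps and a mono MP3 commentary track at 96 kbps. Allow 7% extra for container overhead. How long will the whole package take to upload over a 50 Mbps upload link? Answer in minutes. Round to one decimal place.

Audio total: 160 + 96 = 256 kbps = 0.256 Mbps.
wedding highlight reel: 14.556 Mbps × 240 s × 1.07 = 3738.0 Mb
interview recording: 10.636 Mbps × 2820 s × 1.07 = 32093.1 Mb
short film: 23.256 Mbps × 1500 s × 1.07 = 37325.9 Mb
Total: 73156.9 Mb = 9144.6 MB.
At 50 Mbps: 73156.9 / 50 = 1463 s ≈ 24.4 minutes.

24.4 minutes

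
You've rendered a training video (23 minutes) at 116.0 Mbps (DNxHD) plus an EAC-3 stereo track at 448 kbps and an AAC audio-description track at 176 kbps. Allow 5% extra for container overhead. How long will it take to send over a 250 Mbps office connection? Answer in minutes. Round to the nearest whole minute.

11 minutes

23 min = 1380 s
Audio total: 448 + 176 = 624 kbps = 0.624 Mbps.
Total bitrate: 116.624 Mbps.
File: 116.624 Mbps × 1380 s = 160941.1 Mb.
With 5% container overhead: ×1.05. → 168988.2 Mb.
At 250 Mbps: 168988.2 / 250 = 676.0 s ≈ 11.3 minutes.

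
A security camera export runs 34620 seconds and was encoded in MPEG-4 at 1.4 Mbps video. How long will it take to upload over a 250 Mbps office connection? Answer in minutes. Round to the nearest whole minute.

3 minutes

File: 1.400 Mbps × 34620 s = 48468.0 Mb.
At 250 Mbps: 48468.0 / 250 = 193.9 s ≈ 3.23 minutes.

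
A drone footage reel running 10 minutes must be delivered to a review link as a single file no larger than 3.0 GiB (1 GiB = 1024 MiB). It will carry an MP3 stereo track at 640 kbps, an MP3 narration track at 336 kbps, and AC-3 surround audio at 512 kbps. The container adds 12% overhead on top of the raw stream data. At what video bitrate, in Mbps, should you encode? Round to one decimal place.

36.9 Mbps

Budget: 3.0 GiB = 25769.8 Mb.
Stream payload after overhead: 25769.8 / 1.12 = 23008.8 Mb.
10 min = 600 s
Total bitrate budget: 23008.8 Mb / 600 s = 38.348 Mbps.
Audio total: 640 + 336 + 512 = 1488 kbps = 1.488 Mbps.
Video: 38.348 − 1.488 = 36.860 Mbps.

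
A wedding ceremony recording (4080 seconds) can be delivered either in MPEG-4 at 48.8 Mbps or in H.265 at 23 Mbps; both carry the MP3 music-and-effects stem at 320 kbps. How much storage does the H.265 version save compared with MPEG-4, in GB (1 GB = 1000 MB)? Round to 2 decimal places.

13.16 GB

Audio: 320 kbps = 0.320 Mbps.
MPEG-4: 49.120 Mbps × 4080 s = 200409.6 Mb = 25.051 GB.
H.265: 23.320 Mbps × 4080 s = 95145.6 Mb = 11.893 GB.
Saving: 25.051 − 11.893 = 13.158 GB.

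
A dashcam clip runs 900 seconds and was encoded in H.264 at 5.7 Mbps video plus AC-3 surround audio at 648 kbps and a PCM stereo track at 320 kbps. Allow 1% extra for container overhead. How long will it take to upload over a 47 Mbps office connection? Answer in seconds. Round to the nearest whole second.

129 seconds

Audio total: 648 + 320 = 968 kbps = 0.968 Mbps.
Total bitrate: 6.668 Mbps.
File: 6.668 Mbps × 900 s = 6001.2 Mb.
With 1% container overhead: ×1.01. → 6061.2 Mb.
At 47 Mbps: 6061.2 / 47 = 129.0 s ≈ 129 seconds.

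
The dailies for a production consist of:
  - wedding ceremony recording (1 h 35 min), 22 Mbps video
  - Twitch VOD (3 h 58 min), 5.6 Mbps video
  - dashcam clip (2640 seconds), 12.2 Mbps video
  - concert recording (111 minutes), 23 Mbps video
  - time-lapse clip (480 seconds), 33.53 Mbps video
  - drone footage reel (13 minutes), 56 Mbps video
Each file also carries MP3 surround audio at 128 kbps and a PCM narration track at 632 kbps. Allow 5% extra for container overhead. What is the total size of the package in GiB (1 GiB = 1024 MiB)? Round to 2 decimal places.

57.91 GiB

Audio total: 128 + 632 = 760 kbps = 0.760 Mbps.
wedding ceremony recording: 22.760 Mbps × 5700 s × 1.05 = 136218.6 Mb
Twitch VOD: 6.360 Mbps × 14280 s × 1.05 = 95361.8 Mb
dashcam clip: 12.960 Mbps × 2640 s × 1.05 = 35925.1 Mb
concert recording: 23.760 Mbps × 6660 s × 1.05 = 166153.7 Mb
time-lapse clip: 34.290 Mbps × 480 s × 1.05 = 17282.2 Mb
drone footage reel: 56.760 Mbps × 780 s × 1.05 = 46486.4 Mb
Total: 497427.8 Mb = 62178.5 MB.
= 57.91 GiB.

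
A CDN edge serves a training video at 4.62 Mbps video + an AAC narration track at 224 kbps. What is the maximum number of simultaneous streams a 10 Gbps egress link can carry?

Audio: 224 kbps = 0.224 Mbps.
Per-viewer media rate: 4.844 Mbps.
10 Gbps = 10,000 Mbps; 10,000 / 4.844 = 2064.41 → 2064 viewers.

2064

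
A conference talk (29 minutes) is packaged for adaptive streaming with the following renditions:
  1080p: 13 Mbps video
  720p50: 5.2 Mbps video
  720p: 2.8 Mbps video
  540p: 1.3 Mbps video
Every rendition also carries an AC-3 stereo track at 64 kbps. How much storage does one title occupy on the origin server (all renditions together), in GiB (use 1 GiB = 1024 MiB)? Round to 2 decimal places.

29 min = 1740 s
Audio: 64 kbps = 0.064 Mbps.
Sum of rendition bitrates: (13+0.064) + (5.2+0.064) + (2.8+0.064) + (1.3+0.064) = 22.556 Mbps.
× 1740 s = 39,247 Mb = 4,906 MB = 4.569 GiB.

4.57 GiB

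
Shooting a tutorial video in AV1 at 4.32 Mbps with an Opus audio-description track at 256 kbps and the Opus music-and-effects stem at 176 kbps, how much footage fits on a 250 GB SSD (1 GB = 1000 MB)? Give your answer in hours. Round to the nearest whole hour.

Audio total: 256 + 176 = 432 kbps = 0.432 Mbps.
Total bitrate: 4.32 + 0.432 = 4.752 Mbps.
Capacity: 250 GB = 2,000,000 Mb.
Recording time: 2,000,000 / 4.752 = 420,875 s ≈ 117 hours.

117 hours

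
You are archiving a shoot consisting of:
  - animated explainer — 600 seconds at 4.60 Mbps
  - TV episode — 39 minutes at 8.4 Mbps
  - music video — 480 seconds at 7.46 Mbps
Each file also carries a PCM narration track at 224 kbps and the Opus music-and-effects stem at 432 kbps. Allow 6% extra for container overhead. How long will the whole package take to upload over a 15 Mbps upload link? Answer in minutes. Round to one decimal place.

33.3 minutes

Audio total: 224 + 432 = 656 kbps = 0.656 Mbps.
animated explainer: 5.256 Mbps × 600 s × 1.06 = 3342.8 Mb
TV episode: 9.056 Mbps × 2340 s × 1.06 = 22462.5 Mb
music video: 8.116 Mbps × 480 s × 1.06 = 4129.4 Mb
Total: 29934.7 Mb = 3741.8 MB.
At 15 Mbps: 29934.7 / 15 = 1996 s ≈ 33.3 minutes.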